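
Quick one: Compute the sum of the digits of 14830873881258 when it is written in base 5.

34

14830873881258 in base 5 is 3420442112203200013.
Digit sum: 3+4+2+0+4+4+2+1+1+2+2+0+3+2+0+0+0+1+3 = 34.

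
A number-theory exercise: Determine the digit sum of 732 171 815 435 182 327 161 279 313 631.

7+3+2+1+7+1+8+1+5+4+3+5+1+8+2+3+2+7+1+6+1+2+7+9+3+1+3+6+3+1 = 113

113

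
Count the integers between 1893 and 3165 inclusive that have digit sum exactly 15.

The integers in [1893, 3165] that have digit sum exactly 15: 1905, 1914, 1923, 1932, 1941, 1950, …, 3156, 3165.
93 qualify.

93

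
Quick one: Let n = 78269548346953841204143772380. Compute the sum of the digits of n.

133

7+8+2+6+9+5+4+8+3+4+6+9+5+3+8+4+1+2+0+4+1+4+3+7+7+2+3+8+0 = 133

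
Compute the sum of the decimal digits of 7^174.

7^174 = 1114445827317259401462923446844454396825312597429561805158834242653086269406289524539987943781671413330379520629621090321222102356419993416083776849
Sum of its 148 digits: 649.

649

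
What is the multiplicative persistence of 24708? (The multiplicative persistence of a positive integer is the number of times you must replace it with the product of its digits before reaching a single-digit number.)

1

24708 → 0 (1 step)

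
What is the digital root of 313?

3+1+3 = 7

7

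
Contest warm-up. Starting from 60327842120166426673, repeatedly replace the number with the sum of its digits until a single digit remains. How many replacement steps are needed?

60327842120166426673 → 76 → 13 → 4 (3 steps)

3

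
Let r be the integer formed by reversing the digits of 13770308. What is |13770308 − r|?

Reverse of 13770308 is 80307731.
|13770308 − 80307731| = 66537423

66537423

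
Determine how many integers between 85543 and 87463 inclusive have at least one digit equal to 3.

526

The integers in [85543, 87463] that have at least one digit equal to 3: 85543, 85553, 85563, 85573, 85583, 85593, …, 87453, 87463.
526 qualify.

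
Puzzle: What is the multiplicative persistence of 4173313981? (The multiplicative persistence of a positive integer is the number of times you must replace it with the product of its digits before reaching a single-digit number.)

4173313981 → 54432 → 480 → 0 (3 steps)

3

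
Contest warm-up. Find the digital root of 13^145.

The digital root of n equals n mod 9 (or 9 when 9 | n), so we need 13^145 mod 9.
13^145 ≡ 4 (mod 9), so the digital root is 4.

4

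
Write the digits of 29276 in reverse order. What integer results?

67292

Reversing 29276 gives 67292.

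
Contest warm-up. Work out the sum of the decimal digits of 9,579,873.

9+5+7+9+8+7+3 = 48

48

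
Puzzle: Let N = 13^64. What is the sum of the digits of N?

301

13^64 = 196053476430761073330659760423566015424403280004115787589590963842248961
Sum of its 72 digits: 301.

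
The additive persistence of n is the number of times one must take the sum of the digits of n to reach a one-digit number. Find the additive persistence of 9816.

2

9816 → 24 → 6 (2 steps)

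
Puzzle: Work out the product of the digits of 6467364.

6×4×6×7×3×6×4 = 72576

72576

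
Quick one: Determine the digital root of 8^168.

1

The digital root of n equals n mod 9 (or 9 when 9 | n), so we need 8^168 mod 9.
8^168 ≡ 1 (mod 9), so the digital root is 1.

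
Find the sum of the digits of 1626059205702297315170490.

93

1+6+2+6+0+5+9+2+0+5+7+0+2+2+9+7+3+1+5+1+7+0+4+9+0 = 93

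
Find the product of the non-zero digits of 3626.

216

3×6×2×6 = 216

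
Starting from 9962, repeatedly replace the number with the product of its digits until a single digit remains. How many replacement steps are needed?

4

9962 → 972 → 126 → 12 → 2 (4 steps)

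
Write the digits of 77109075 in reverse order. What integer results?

Reversing 77109075 gives 57090177.

57090177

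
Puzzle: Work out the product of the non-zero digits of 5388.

960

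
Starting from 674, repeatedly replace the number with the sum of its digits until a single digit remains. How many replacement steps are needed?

2

674 → 17 → 8 (2 steps)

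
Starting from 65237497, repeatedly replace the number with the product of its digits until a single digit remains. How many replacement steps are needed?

2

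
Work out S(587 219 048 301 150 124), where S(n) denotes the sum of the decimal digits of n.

5+8+7+2+1+9+0+4+8+3+0+1+1+5+0+1+2+4 = 61

61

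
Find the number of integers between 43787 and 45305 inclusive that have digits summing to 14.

The integers in [43787, 45305] that have digits summing to 14: 44006, 44015, 44024, 44033, 44042, 44051, …, 45230, 45302.
44 qualify.

44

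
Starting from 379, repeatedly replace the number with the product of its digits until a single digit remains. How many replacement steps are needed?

4

379 → 189 → 72 → 14 → 4 (4 steps)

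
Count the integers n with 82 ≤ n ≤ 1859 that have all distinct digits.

1091

The integers in [82, 1859] that have all distinct digits: 82, 83, 84, 85, 86, 87, …, 1857, 1859.
1091 qualify.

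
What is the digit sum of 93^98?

93^98 = 8153216191740278855855341025207404488997517422045897945063829991984816347951148190121036361670410977081123666363530610223877466253989940931057633788351213607603382924736817290209621342285163849
Sum of its 193 digits: 846.

846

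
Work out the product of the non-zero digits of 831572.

8×3×1×5×7×2 = 1680

1680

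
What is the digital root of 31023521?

3+1+0+2+3+5+2+1 = 17
1+7 = 8

8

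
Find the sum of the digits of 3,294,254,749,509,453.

75

3+2+9+4+2+5+4+7+4+9+5+0+9+4+5+3 = 75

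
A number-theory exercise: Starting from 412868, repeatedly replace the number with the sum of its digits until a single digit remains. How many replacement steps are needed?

412868 → 29 → 11 → 2 (3 steps)

3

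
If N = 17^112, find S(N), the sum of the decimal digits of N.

17^112 = 646069433432218904500258039885189775883569934169882581744441823328345224525302336362090171894579148487316278271663035644175489821048917761
Sum of its 138 digits: 631.

631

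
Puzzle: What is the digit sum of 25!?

25! = 15511210043330985984000000
Sum of its 26 digits: 72.

72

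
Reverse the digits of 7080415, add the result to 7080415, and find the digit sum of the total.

Reversal of 7080415 is 5140807; 7080415 + 5140807 = 12221222.
Digit sum of 12221222: 1+2+2+2+1+2+2+2 = 14.

14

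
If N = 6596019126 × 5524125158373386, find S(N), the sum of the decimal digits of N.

108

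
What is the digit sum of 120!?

120! = 6689502913449127057588118054090372586752746333138029810295671352301633557244962989366874165271984981308157637893214090552534408589408121859898481114389650005964960521256960000000000000000000000000000
Sum of its 199 digits: 783.

783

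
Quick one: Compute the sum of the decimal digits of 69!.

69! = 171122452428141311372468338881272839092270544893520369393648040923257279754140647424000000000000000
Sum of its 99 digits: 351.

351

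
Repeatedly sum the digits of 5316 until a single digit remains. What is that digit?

6

5+3+1+6 = 15
1+5 = 6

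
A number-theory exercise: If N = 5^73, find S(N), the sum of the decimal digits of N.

221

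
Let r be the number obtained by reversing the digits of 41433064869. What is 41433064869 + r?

138279098283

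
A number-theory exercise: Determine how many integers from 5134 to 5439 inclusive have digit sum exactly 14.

The integers in [5134, 5439] that have digit sum exactly 14: 5135, 5144, 5153, 5162, 5171, 5180, …, 5423, 5432.
25 qualify.

25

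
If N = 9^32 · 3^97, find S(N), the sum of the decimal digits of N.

9^32 · 3^97 = 65542350158517637872691969508970705427701150314738255642438471845988797065603
Sum of its 77 digits: 360.

360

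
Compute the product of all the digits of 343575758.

3×4×3×5×7×5×7×5×8 = 1764000

1764000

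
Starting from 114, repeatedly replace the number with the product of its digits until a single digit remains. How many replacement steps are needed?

114 → 4 (1 step)

1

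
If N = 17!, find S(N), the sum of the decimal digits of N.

63

17! = 355687428096000
Sum of its 15 digits: 63.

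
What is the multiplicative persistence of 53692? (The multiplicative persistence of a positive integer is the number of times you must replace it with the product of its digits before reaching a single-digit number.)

53692 → 1620 → 0 (2 steps)

2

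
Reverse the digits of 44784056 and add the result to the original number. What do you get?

109832800

Reverse of 44784056 is 65048744.
44784056 + 65048744 = 109832800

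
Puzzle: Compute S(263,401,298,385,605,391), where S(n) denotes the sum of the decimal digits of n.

75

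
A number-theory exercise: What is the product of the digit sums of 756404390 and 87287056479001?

S(756404390) = 7+5+6+4+0+4+3+9+0 = 38.
S(87287056479001) = 8+7+2+8+7+0+5+6+4+7+9+0+0+1 = 64.
38 · 64 = 2432.

2432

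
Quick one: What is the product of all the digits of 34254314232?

69120

3×4×2×5×4×3×1×4×2×3×2 = 69120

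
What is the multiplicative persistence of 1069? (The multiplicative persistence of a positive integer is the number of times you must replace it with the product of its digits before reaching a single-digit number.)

1069 → 0 (1 step)

1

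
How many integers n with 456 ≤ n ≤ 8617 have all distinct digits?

The integers in [456, 8617] that have all distinct digits: 456, 457, 458, 459, 460, 461, …, 8615, 8617.
4273 qualify.

4273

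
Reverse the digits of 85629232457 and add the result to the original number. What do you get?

161052525115

Reverse of 85629232457 is 75423292658.
85629232457 + 75423292658 = 161052525115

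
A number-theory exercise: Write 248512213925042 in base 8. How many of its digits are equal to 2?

248512213925042 in base 8 is 7040250216736262.
The digit 2 appears 4 times.

4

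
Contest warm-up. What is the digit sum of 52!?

279

52! = 80658175170943878571660636856403766975289505440883277824000000000000
Sum of its 68 digits: 279.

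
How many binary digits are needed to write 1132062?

21

1132062 in base 2 is 100010100011000011110, which has 21 digits.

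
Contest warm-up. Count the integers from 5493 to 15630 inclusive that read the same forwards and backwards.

The integers in [5493, 15630] that read the same forwards and backwards: 5555, 5665, 5775, 5885, 5995, 6006, …, 15451, 15551.
101 qualify.

101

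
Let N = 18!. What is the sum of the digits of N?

54

18! = 6402373705728000
Sum of its 16 digits: 54.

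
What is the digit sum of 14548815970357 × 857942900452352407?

151

14548815970357 × 857942900452352407 = 12482053371755590538491029599299
Sum of its 32 digits: 151.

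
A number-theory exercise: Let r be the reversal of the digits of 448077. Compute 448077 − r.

-322767

Reverse of 448077 is 770844.
448077 − 770844 = -322767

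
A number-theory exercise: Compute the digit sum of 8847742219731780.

78

8+8+4+7+7+4+2+2+1+9+7+3+1+7+8+0 = 78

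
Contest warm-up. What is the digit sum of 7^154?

7^154 = 13966840134112247940203490132143450486972583018976136618838788865465984118541491146355381888654000029638253100305752427118355188849
Sum of its 131 digits: 565.

565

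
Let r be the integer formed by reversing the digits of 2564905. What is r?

5094652

Reversing 2564905 gives 5094652.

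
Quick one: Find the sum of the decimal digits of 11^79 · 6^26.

441

11^79 · 6^26 = 3176542260067341971942442299401265879726429505247935470508403101892211605863219227628113594537629188096
Sum of its 103 digits: 441.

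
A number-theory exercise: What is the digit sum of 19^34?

19^34 = 30034640110980377619945846078500632729311721
Sum of its 44 digits: 172.

172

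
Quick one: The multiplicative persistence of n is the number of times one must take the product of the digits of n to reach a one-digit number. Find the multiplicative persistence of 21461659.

21461659 → 12960 → 0 (2 steps)

2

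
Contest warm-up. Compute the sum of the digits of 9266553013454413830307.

82

9+2+6+6+5+5+3+0+1+3+4+5+4+4+1+3+8+3+0+3+0+7 = 82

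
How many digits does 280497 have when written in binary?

19

280497 in base 2 is 1000100011110110001, which has 19 digits.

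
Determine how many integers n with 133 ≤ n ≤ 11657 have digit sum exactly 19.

The integers in [133, 11657] that have digit sum exactly 19: 199, 289, 298, 379, 388, 397, …, 11647, 11656.
746 qualify.

746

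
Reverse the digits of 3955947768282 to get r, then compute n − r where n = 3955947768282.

Reverse of 3955947768282 is 2828677495593.
3955947768282 − 2828677495593 = 1127270272689

1127270272689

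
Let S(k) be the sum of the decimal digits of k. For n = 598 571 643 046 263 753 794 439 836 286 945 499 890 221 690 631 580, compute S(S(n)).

10

First digit sum: 253.
2+5+3 = 10.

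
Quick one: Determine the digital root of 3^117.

The digital root of n equals n mod 9 (or 9 when 9 | n), so we need 3^117 mod 9.
3^117 ≡ 0 (mod 9), so the digital root is 9.

9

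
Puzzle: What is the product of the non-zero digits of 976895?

136080

9×7×6×8×9×5 = 136080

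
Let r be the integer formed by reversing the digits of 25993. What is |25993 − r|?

13959

Reverse of 25993 is 39952.
|25993 − 39952| = 13959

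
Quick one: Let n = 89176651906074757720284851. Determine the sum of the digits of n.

8+9+1+7+6+6+5+1+9+0+6+0+7+4+7+5+7+7+2+0+2+8+4+8+5+1 = 125

125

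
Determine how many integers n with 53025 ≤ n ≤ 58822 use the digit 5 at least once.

5798

The integers in [53025, 58822] that use the digit 5 at least once: 53025, 53026, 53027, 53028, 53029, 53030, …, 58821, 58822.
5798 qualify.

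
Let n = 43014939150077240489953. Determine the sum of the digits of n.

4+3+0+1+4+9+3+9+1+5+0+0+7+7+2+4+0+4+8+9+9+5+3 = 97

97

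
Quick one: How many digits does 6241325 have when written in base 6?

9

6241325 in base 6 is 341435005, which has 9 digits.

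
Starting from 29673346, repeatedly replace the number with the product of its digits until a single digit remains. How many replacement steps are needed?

29673346 → 163296 → 1944 → 144 → 16 → 6 (5 steps)

5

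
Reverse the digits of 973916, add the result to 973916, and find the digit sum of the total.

Reversal of 973916 is 619379; 973916 + 619379 = 1593295.
Digit sum of 1593295: 1+5+9+3+2+9+5 = 34.

34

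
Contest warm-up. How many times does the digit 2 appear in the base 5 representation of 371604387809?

7

371604387809 in base 5 is 22042021210402214.
The digit 2 appears 7 times.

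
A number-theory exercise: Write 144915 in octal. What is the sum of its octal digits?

15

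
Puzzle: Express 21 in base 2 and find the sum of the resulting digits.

21 in base 2 is 10101.
Digit sum: 1+0+1+0+1 = 3.

3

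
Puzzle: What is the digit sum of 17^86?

460

17^86 = 6585780298034564387330191111341883158675687451132939289318069116379730073913275122082286093482320162819169
Sum of its 106 digits: 460.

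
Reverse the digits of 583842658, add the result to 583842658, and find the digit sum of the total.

26

Reversal of 583842658 is 856248385; 583842658 + 856248385 = 1440091043.
Digit sum of 1440091043: 1+4+4+0+0+9+1+0+4+3 = 26.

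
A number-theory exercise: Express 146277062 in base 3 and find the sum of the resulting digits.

20

146277062 in base 3 is 101012020122101222.
Digit sum: 1+0+1+0+1+2+0+2+0+1+2+2+1+0+1+2+2+2 = 20.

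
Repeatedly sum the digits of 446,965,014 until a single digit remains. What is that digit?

4+4+6+9+6+5+0+1+4 = 39
3+9 = 12
1+2 = 3

3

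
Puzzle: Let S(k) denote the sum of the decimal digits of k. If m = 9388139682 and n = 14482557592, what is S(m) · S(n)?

2964

S(9388139682) = 9+3+8+8+1+3+9+6+8+2 = 57.
S(14482557592) = 1+4+4+8+2+5+5+7+5+9+2 = 52.
57 · 52 = 2964.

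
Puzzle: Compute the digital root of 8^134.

1

The digital root of n equals n mod 9 (or 9 when 9 | n), so we need 8^134 mod 9.
8^134 ≡ 1 (mod 9), so the digital root is 1.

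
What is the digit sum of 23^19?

23^19 = 74615470927590710561908487
Sum of its 26 digits: 122.

122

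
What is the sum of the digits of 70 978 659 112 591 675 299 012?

7+0+9+7+8+6+5+9+1+1+2+5+9+1+6+7+5+2+9+9+0+1+2 = 111

111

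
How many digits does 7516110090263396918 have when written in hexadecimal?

7516110090263396918 in base 16 is 684E964E16E10236, which has 16 digits.

16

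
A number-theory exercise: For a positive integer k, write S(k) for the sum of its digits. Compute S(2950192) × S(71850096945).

1512

S(2950192) = 2+9+5+0+1+9+2 = 28.
S(71850096945) = 7+1+8+5+0+0+9+6+9+4+5 = 54.
28 · 54 = 1512.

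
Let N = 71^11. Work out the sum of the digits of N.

71^11 = 231122292121701565271
Sum of its 21 digits: 62.

62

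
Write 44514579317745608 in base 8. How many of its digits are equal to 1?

44514579317745608 in base 8 is 2361134304743663710.
The digit 1 appears 3 times.

3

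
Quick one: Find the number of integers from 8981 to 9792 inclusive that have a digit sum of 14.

The integers in [8981, 9792] that have a digit sum of 14: 9005, 9014, 9023, 9032, 9041, 9050, …, 9410, 9500.
21 qualify.

21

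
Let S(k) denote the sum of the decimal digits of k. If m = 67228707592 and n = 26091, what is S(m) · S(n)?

990

S(67228707592) = 6+7+2+2+8+7+0+7+5+9+2 = 55.
S(26091) = 2+6+0+9+1 = 18.
55 · 18 = 990.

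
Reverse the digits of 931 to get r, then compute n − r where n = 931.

Reverse of 931 is 139.
931 − 139 = 792

792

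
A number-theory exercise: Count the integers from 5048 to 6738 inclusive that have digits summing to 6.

2

The integers in [5048, 6738] that have digits summing to 6: 5100, 6000.
2 qualify.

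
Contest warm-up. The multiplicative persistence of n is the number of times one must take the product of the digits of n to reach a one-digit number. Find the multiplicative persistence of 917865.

2

917865 → 15120 → 0 (2 steps)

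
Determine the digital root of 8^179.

8

The digital root of n equals n mod 9 (or 9 when 9 | n), so we need 8^179 mod 9.
8^179 ≡ 8 (mod 9), so the digital root is 8.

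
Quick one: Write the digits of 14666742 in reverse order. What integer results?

24766641

Reversing 14666742 gives 24766641.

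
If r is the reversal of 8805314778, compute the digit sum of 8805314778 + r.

Reversal of 8805314778 is 8774135088; 8805314778 + 8774135088 = 17579449866.
Digit sum of 17579449866: 1+7+5+7+9+4+4+9+8+6+6 = 66.

66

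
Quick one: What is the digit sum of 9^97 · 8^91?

801

9^97 · 8^91 = 5529835750269555497838320744595159993425952755074249778584034184038350014969479141633266064575049747091122742466386799202767269173434832328154373541999308615020074334471323648
Sum of its 175 digits: 801.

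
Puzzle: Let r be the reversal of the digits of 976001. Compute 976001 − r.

Reverse of 976001 is 100679.
976001 − 100679 = 875322

875322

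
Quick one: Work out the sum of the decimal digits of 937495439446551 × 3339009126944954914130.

937495439446551 × 3339009126944954914130 = 3130305828781305100703908214929665630
Sum of its 37 digits: 138.

138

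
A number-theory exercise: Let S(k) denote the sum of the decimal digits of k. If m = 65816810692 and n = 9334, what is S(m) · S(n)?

988

S(65816810692) = 6+5+8+1+6+8+1+0+6+9+2 = 52.
S(9334) = 9+3+3+4 = 19.
52 · 19 = 988.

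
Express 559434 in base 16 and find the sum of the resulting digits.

39

559434 in base 16 is 8894A.
Digit sum: 8+8+9+4+10 = 39.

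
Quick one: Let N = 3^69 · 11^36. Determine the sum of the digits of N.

333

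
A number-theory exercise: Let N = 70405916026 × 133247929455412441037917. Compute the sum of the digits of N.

70405916026 × 133247929455412441037917 = 9381442531876140234911260583957842
Sum of its 34 digits: 145.

145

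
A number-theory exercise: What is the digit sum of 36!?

171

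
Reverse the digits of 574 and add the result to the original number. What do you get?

Reverse of 574 is 475.
574 + 475 = 1049

1049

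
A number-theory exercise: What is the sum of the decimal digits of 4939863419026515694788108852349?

157

4+9+3+9+8+6+3+4+1+9+0+2+6+5+1+5+6+9+4+7+8+8+1+0+8+8+5+2+3+4+9 = 157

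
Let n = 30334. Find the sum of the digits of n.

3+0+3+3+4 = 13

13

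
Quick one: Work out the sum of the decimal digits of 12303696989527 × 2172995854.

94

12303696989527 × 2172995854 = 26735882547114452421058
Sum of its 23 digits: 94.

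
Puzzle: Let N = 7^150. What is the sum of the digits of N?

595

7^150 = 5817092933824343165432524003391691164919859649719340532627567207607656859034356995566589707894210757866827613621721127496191249
Sum of its 127 digits: 595.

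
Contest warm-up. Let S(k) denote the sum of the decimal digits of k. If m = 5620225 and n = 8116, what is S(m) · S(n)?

352

S(5620225) = 5+6+2+0+2+2+5 = 22.
S(8116) = 8+1+1+6 = 16.
22 · 16 = 352.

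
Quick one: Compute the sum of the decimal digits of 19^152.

820

19^152 = 234718512829942168237789115628107386780860072116105768000481772477862155758310125071302105955207593945946527633822564373912246583031582060818244185344964704201522592611528077484453228622686187361
Sum of its 195 digits: 820.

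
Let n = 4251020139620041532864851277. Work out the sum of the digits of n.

98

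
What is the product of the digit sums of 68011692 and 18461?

S(68011692) = 6+8+0+1+1+6+9+2 = 33.
S(18461) = 1+8+4+6+1 = 20.
33 · 20 = 660.

660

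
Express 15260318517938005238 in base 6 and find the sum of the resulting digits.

15260318517938005238 in base 6 is 3115351112350100012401422.
Digit sum: 3+1+1+5+3+5+1+1+1+2+3+5+0+1+0+0+0+1+2+4+0+1+4+2+2 = 48.

48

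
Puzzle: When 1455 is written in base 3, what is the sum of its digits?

11

1455 in base 3 is 1222220.
Digit sum: 1+2+2+2+2+2+0 = 11.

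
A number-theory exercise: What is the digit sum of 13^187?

967

13^187 = 20295833030425363966439351420537229551005498819435138879371429625628105222596824152299871606517118248616351715966272149998800987333631517758763351954262418863833894615629858282494650921187829992501659118364917
Sum of its 209 digits: 967.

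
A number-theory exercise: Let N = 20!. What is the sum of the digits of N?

54

20! = 2432902008176640000
Sum of its 19 digits: 54.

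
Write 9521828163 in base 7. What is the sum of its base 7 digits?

9521828163 in base 7 is 454650126651.
Digit sum: 4+5+4+6+5+0+1+2+6+6+5+1 = 45.

45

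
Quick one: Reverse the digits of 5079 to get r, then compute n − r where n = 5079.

Reverse of 5079 is 9705.
5079 − 9705 = -4626

-4626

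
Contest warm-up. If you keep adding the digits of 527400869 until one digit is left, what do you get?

5

5+2+7+4+0+0+8+6+9 = 41
4+1 = 5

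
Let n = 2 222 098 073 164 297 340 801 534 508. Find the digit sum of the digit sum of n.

First digit sum: 105.
1+0+5 = 6.

6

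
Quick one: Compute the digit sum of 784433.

29

7+8+4+4+3+3 = 29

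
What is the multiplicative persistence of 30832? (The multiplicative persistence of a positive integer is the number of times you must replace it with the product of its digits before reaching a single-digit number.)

1

30832 → 0 (1 step)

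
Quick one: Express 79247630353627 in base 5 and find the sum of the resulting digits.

79247630353627 in base 5 is 40341343121332304002.
Digit sum: 4+0+3+4+1+3+4+3+1+2+1+3+3+2+3+0+4+0+0+2 = 43.

43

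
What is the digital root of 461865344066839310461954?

4+6+1+8+6+5+3+4+4+0+6+6+8+3+9+3+1+0+4+6+1+9+5+4 = 106
1+0+6 = 7

7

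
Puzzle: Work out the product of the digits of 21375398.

2×1×3×7×5×3×9×8 = 45360

45360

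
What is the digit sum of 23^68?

23^68 = 395815547546888589884785370897911374203232682951121784754739562406761602882294255015821358881
Sum of its 93 digits: 448.

448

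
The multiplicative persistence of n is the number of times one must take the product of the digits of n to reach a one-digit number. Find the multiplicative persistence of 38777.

5

38777 → 8232 → 96 → 54 → 20 → 0 (5 steps)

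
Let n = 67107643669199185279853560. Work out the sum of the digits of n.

6+7+1+0+7+6+4+3+6+6+9+1+9+9+1+8+5+2+7+9+8+5+3+5+6+0 = 133

133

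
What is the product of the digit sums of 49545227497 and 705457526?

2378

S(49545227497) = 4+9+5+4+5+2+2+7+4+9+7 = 58.
S(705457526) = 7+0+5+4+5+7+5+2+6 = 41.
58 · 41 = 2378.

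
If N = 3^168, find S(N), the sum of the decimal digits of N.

3^168 = 143341119796678074027577337316118932770382415738332565090012937927177499182473761
Sum of its 81 digits: 360.

360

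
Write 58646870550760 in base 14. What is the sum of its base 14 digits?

58646870550760 in base 14 is 106A748D999B2.
Digit sum: 1+0+6+10+7+4+8+13+9+9+9+11+2 = 89.

89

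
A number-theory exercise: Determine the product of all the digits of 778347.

7×7×8×3×4×7 = 32928

32928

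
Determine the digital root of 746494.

7+4+6+4+9+4 = 34
3+4 = 7
(Equivalently, 746494 mod 9 = 7.)

7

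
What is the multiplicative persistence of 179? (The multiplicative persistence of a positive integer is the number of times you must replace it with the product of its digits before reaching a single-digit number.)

3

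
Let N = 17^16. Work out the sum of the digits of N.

17^16 = 48661191875666868481
Sum of its 20 digits: 109.

109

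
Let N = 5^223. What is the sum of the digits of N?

5^223 = 741841230137484277146347052309527902673512955751558200490607811783516268019125871799462416544641687507267783827200231805409913476978545077145099639892578125
Sum of its 156 digits: 698.

698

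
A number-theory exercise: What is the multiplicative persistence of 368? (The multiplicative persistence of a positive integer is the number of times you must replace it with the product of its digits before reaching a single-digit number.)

3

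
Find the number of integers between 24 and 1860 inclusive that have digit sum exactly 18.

The integers in [24, 1860] that have digit sum exactly 18: 99, 189, 198, 279, 288, 297, …, 1845, 1854.
105 qualify.

105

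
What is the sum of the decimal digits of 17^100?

17^100 = 1108899372780783641306111715875094966436017167649879524402769841278887580501366697712424694256005093589248451503068397608001
Sum of its 124 digits: 568.

568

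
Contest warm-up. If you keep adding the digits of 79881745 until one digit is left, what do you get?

7+9+8+8+1+7+4+5 = 49
4+9 = 13
1+3 = 4

4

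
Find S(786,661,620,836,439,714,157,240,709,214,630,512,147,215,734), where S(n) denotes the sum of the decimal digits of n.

7+8+6+6+6+1+6+2+0+8+3+6+4+3+9+7+1+4+1+5+7+2+4+0+7+0+9+2+1+4+6+3+0+5+1+2+1+4+7+2+1+5+7+3+4 = 180

180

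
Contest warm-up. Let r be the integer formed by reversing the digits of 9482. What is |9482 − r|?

Reverse of 9482 is 2849.
|9482 − 2849| = 6633

6633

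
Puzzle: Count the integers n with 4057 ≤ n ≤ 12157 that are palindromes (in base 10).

81

The integers in [4057, 12157] that are palindromes (in base 10): 4114, 4224, 4334, 4444, 4554, 4664, …, 12021, 12121.
81 qualify.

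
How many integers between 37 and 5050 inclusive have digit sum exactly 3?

16

The integers in [37, 5050] that have digit sum exactly 3: 102, 111, 120, 201, 210, 300, …, 2100, 3000.
16 qualify.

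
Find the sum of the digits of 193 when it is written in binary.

193 in base 2 is 11000001.
Digit sum: 1+1+0+0+0+0+0+1 = 3.

3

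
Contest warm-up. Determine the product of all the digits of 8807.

0

8×8×0×7 = 0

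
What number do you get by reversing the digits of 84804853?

35840848

Reversing 84804853 gives 35840848.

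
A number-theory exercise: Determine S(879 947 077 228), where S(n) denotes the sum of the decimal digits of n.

8+7+9+9+4+7+0+7+7+2+2+8 = 70

70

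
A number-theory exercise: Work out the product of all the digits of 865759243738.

8×6×5×7×5×9×2×4×3×7×3×8 = 304819200

304819200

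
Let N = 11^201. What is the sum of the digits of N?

11^201 = 208895804106508006633400251034952797464441546401086563293997660171413891078478805482572827325266130139494699857622411494443794552046965043220065025865740686259501135512310345199758585463887805591439387657812011
Sum of its 210 digits: 917.

917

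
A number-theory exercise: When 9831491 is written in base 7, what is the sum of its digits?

35

9831491 in base 7 is 146365145.
Digit sum: 1+4+6+3+6+5+1+4+5 = 35.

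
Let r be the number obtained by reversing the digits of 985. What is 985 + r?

Reverse of 985 is 589.
985 + 589 = 1574

1574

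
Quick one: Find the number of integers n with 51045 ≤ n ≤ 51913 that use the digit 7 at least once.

The integers in [51045, 51913] that use the digit 7 at least once: 51047, 51057, 51067, 51070, 51071, 51072, …, 51897, 51907.
249 qualify.

249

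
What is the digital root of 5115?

5+1+1+5 = 12
1+2 = 3

3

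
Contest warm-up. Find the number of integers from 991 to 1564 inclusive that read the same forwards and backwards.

The integers in [991, 1564] that read the same forwards and backwards: 999, 1001, 1111, 1221, 1331, 1441, 1551.
7 qualify.

7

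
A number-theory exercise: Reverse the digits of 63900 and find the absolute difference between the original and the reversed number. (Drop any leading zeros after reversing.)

Reverse of 63900 is 936.
|63900 − 936| = 62964

62964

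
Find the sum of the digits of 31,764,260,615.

41

3+1+7+6+4+2+6+0+6+1+5 = 41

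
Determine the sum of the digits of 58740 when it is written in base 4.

58740 in base 4 is 32111310.
Digit sum: 3+2+1+1+1+3+1+0 = 12.

12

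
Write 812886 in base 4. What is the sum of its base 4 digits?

15

812886 in base 4 is 3012131112.
Digit sum: 3+0+1+2+1+3+1+1+1+2 = 15.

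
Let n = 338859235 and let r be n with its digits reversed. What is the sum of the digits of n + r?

Reversal of 338859235 is 532958833; 338859235 + 532958833 = 871818068.
Digit sum of 871818068: 8+7+1+8+1+8+0+6+8 = 47.

47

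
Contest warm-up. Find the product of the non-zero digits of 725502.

7×2×5×5×2 = 700

700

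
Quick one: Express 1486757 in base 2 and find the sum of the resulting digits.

1486757 in base 2 is 101101010111110100101.
Digit sum: 1+0+1+1+0+1+0+1+0+1+1+1+1+1+0+1+0+0+1+0+1 = 13.

13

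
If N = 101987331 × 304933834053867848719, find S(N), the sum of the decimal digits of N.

101987331 × 304933834053867848719 = 31099387866750892117562578989
Sum of its 29 digits: 159.

159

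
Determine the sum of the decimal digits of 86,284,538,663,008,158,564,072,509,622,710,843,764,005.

174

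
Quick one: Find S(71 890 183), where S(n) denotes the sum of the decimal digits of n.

7+1+8+9+0+1+8+3 = 37

37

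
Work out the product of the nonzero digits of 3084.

3×8×4 = 96

96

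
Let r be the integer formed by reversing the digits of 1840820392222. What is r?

2222930280481

Reversing 1840820392222 gives 2222930280481.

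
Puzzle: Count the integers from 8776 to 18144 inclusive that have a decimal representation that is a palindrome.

The integers in [8776, 18144] that have a decimal representation that is a palindrome: 8778, 8888, 8998, 9009, 9119, 9229, …, 17971, 18081.
94 qualify.

94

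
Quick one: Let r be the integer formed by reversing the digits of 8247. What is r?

7428

Reversing 8247 gives 7428.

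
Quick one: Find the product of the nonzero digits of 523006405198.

259200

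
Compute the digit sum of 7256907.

36

7+2+5+6+9+0+7 = 36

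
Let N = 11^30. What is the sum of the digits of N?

145

11^30 = 17449402268886407318558803753801
Sum of its 32 digits: 145.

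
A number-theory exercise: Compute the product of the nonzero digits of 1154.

20

1×1×5×4 = 20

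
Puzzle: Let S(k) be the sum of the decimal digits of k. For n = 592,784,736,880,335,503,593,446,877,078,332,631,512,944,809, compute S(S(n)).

7

First digit sum: 214.
2+1+4 = 7.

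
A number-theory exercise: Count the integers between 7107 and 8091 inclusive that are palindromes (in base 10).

10

The integers in [7107, 8091] that are palindromes (in base 10): 7117, 7227, 7337, 7447, 7557, 7667, 7777, 7887, 7997, 8008.
10 qualify.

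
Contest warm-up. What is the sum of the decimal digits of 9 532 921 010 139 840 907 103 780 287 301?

9+5+3+2+9+2+1+0+1+0+1+3+9+8+4+0+9+0+7+1+0+3+7+8+0+2+8+7+3+0+1 = 113

113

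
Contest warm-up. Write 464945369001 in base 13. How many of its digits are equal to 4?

1

464945369001 in base 13 is 34AC8809B79.
The digit 4 appears 1 time.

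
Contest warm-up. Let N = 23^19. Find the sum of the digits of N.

122

23^19 = 74615470927590710561908487
Sum of its 26 digits: 122.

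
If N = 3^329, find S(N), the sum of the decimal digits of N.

3^329 = 9394913865827898885437356385988059021332053782371331668111235025133230017769212340901779575918253364912782118159875950740763379867932920145517031323343142883
Sum of its 157 digits: 693.

693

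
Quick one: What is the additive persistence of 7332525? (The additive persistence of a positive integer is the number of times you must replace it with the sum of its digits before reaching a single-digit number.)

2

7332525 → 27 → 9 (2 steps)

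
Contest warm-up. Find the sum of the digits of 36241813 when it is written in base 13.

49

36241813 in base 13 is 767C07A.
Digit sum: 7+6+7+12+0+7+10 = 49.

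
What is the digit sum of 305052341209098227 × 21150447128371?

305052341209098227 × 21150447128371 = 6451993414128822061310617498217
Sum of its 31 digits: 125.

125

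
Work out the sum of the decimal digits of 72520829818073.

62

7+2+5+2+0+8+2+9+8+1+8+0+7+3 = 62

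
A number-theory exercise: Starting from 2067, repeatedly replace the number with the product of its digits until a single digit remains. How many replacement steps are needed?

2067 → 0 (1 step)

1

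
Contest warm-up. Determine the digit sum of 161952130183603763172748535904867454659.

1+6+1+9+5+2+1+3+0+1+8+3+6+0+3+7+6+3+1+7+2+7+4+8+5+3+5+9+0+4+8+6+7+4+5+4+6+5+9 = 174

174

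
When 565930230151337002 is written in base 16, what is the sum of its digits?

127

565930230151337002 in base 16 is 7DA968BBFD3542A.
Digit sum: 7+13+10+9+6+8+11+11+15+13+3+5+4+2+10 = 127.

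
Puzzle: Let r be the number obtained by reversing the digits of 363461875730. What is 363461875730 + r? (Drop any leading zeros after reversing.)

Reverse of 363461875730 is 37578164363.
363461875730 + 37578164363 = 401040040093

401040040093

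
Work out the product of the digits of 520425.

5×2×0×4×2×5 = 0

0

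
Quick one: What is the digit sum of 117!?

738

117! = 3969937160808720895401959629498630647790406360168322301129748464310422041758630649341780708631240196854767624444057168110272995649603642560353748940315749184568295424000000000000000000000000000
Sum of its 193 digits: 738.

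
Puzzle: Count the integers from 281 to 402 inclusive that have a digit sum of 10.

8

The integers in [281, 402] that have a digit sum of 10: 307, 316, 325, 334, 343, 352, 361, 370.
8 qualify.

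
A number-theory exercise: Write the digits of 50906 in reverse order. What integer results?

Reversing 50906 gives 60905.

60905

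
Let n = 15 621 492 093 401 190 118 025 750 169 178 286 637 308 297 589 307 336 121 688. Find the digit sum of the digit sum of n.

15

First digit sum: 249.
2+4+9 = 15.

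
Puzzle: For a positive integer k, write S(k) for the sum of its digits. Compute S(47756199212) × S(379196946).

S(47756199212) = 4+7+7+5+6+1+9+9+2+1+2 = 53.
S(379196946) = 3+7+9+1+9+6+9+4+6 = 54.
53 · 54 = 2862.

2862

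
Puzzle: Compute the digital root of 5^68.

7

The digital root of n equals n mod 9 (or 9 when 9 | n), so we need 5^68 mod 9.
5^68 ≡ 7 (mod 9), so the digital root is 7.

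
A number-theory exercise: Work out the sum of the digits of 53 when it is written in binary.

4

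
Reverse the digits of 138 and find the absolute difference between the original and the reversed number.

Reverse of 138 is 831.
|138 − 831| = 693

693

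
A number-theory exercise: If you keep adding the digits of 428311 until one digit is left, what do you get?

4+2+8+3+1+1 = 19
1+9 = 10
1+0 = 1

1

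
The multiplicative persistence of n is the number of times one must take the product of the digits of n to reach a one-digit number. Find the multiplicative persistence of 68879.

4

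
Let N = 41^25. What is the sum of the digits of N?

41^25 = 20873554875923477449109855954682643681001
Sum of its 41 digits: 194.

194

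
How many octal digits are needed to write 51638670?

51638670 in base 8 is 304770616, which has 9 digits.

9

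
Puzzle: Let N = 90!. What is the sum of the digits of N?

585

90! = 1485715964481761497309522733620825737885569961284688766942216863704985393094065876545992131370884059645617234469978112000000000000000000000
Sum of its 139 digits: 585.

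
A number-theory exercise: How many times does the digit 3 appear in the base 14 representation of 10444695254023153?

4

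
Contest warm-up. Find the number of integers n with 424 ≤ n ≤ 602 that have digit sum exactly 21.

The integers in [424, 602] that have digit sum exactly 21: 489, 498, 579, 588, 597.
5 qualify.

5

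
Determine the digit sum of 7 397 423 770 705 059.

75

7+3+9+7+4+2+3+7+7+0+7+0+5+0+5+9 = 75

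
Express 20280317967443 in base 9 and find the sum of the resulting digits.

20280317967443 in base 9 is 78723036150432.
Digit sum: 7+8+7+2+3+0+3+6+1+5+0+4+3+2 = 51.

51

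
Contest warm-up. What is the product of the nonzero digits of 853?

120

8×5×3 = 120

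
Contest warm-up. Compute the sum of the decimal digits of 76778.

35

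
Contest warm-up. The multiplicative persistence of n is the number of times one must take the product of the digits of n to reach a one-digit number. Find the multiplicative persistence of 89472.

2

89472 → 4032 → 0 (2 steps)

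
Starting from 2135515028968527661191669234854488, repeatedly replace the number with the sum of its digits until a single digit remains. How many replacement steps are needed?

2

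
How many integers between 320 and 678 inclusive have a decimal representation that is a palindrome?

36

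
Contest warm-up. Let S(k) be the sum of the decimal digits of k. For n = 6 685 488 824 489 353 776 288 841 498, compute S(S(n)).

First digit sum: 163.
1+6+3 = 10.

10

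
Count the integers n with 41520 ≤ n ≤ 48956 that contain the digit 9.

The integers in [41520, 48956] that contain the digit 9: 41529, 41539, 41549, 41559, 41569, 41579, …, 48955, 48956.
2028 qualify.

2028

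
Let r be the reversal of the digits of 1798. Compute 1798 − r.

Reverse of 1798 is 8971.
1798 − 8971 = -7173

-7173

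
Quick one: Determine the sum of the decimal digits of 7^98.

7^98 = 66009724686219550843768321818371771650147004059278069406814190436565131829325062449
Sum of its 83 digits: 355.

355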